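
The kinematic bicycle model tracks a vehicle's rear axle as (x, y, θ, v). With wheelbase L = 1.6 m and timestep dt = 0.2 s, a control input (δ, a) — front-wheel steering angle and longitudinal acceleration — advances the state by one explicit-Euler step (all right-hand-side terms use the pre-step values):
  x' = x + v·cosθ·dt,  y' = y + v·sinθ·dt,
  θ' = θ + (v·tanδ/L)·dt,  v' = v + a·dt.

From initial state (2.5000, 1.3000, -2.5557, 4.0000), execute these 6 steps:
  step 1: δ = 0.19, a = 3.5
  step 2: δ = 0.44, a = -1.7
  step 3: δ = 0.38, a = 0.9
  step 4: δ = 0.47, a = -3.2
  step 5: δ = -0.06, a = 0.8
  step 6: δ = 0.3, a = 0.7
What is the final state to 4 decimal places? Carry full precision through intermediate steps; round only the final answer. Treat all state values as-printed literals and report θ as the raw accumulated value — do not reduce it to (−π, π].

after step 1 (δ=0.19, a=3.5): (1.833425, 0.857645, -2.459540, 4.700000)
after step 2 (δ=0.44, a=-1.7): (1.103721, 0.265081, -2.182957, 4.360000)
after step 3 (δ=0.38, a=0.9): (0.602638, -0.448571, -1.965277, 4.540000)
after step 4 (δ=0.47, a=-3.2): (0.253668, -1.286834, -1.677006, 3.900000)
after step 5 (δ=-0.06, a=0.8): (0.170980, -2.062439, -1.706291, 4.060000)
after step 6 (δ=0.3, a=0.7): (0.061295, -2.866996, -1.549303, 4.200000)

(0.0613, -2.8670, -1.5493, 4.2000)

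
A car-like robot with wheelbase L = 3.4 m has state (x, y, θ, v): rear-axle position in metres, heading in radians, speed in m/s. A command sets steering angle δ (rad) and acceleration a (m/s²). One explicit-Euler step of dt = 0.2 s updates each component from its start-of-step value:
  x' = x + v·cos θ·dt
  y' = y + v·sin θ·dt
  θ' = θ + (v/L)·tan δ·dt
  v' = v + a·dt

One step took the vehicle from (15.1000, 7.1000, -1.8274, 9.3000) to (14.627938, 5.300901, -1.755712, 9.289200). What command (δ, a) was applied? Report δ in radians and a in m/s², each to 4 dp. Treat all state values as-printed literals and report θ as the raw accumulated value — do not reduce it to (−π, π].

δ = 0.1303, a = -0.0540

a = (v'−v)/dt = (-0.010800)/0.2 = -0.0540
Δθ = θ'−θ = 0.071688;  (v·dt/L) = 9.3000·0.2/3.4 = 0.547059
tan δ = Δθ·L/(v·dt) = 0.131043  →  δ = 0.1303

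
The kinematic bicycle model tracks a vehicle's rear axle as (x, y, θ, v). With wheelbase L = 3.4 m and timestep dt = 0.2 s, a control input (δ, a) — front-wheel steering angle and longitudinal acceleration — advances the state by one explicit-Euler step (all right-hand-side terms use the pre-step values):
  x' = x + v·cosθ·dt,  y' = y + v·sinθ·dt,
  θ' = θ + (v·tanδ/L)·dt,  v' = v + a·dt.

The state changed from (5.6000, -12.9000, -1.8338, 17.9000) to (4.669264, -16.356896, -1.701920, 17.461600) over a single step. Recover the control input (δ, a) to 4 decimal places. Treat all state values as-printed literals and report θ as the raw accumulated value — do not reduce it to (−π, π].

δ = 0.1246, a = -2.1920

a = (v'−v)/dt = (-0.438400)/0.2 = -2.1920
Δθ = θ'−θ = 0.131880;  (v·dt/L) = 17.9000·0.2/3.4 = 1.052941
tan δ = Δθ·L/(v·dt) = 0.125249  →  δ = 0.1246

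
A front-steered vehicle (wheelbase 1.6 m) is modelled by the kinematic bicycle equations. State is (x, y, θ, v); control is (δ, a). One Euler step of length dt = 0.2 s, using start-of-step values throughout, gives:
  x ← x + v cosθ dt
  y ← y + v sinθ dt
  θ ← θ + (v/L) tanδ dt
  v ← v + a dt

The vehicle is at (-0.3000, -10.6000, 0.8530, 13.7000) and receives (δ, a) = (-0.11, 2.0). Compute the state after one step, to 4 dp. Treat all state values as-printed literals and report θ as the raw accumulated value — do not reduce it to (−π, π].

x' = -0.3000 + 13.7000·cos(0.8530)·0.2 = 1.5022
y' = -10.6000 + 13.7000·sin(0.8530)·0.2 = -8.5361
θ' = 0.8530 + (13.7000/1.6)·tan(-0.11)·0.2 = 0.6639
v' = 13.7000 + 2.0000·0.2 = 14.1000

(1.5022, -8.5361, 0.6639, 14.1000)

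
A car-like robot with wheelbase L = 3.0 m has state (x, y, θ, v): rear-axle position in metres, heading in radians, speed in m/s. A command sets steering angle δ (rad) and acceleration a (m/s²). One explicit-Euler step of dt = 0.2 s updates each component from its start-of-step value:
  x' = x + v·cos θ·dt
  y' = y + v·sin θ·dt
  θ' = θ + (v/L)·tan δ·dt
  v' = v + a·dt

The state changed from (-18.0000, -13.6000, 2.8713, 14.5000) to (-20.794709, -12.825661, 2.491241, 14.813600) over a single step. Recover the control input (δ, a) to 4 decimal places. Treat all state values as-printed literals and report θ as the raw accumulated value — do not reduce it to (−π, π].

δ = -0.3746, a = 1.5680

a = (v'−v)/dt = (0.313600)/0.2 = 1.5680
Δθ = θ'−θ = -0.380059;  (v·dt/L) = 14.5000·0.2/3.0 = 0.966667
tan δ = Δθ·L/(v·dt) = -0.393164  →  δ = -0.3746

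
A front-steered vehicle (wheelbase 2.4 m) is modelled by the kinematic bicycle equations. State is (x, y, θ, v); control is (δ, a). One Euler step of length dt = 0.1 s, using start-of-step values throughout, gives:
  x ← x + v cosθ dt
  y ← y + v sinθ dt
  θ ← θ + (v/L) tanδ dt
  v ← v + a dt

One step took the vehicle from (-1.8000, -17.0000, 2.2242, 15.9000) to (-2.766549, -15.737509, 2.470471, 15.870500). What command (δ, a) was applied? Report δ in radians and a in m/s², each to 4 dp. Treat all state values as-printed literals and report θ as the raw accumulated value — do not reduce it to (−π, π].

a = (v'−v)/dt = (-0.029500)/0.1 = -0.2950
Δθ = θ'−θ = 0.246271;  (v·dt/L) = 15.9000·0.1/2.4 = 0.662500
tan δ = Δθ·L/(v·dt) = 0.371730  →  δ = 0.3559

δ = 0.3559, a = -0.2950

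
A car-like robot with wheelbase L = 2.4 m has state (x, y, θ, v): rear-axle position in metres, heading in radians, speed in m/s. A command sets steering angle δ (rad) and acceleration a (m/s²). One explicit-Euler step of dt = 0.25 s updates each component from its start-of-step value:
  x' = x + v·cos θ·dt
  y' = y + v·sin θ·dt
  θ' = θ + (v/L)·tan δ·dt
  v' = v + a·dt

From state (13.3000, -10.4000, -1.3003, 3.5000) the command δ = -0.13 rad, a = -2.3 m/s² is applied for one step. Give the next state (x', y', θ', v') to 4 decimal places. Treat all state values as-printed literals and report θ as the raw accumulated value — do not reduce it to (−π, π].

(13.5338, -11.2432, -1.3480, 2.9250)

x' = 13.3000 + 3.5000·cos(-1.3003)·0.25 = 13.5338
y' = -10.4000 + 3.5000·sin(-1.3003)·0.25 = -11.2432
θ' = -1.3003 + (3.5000/2.4)·tan(-0.13)·0.25 = -1.3480
v' = 3.5000 − 2.3000·0.25 = 2.9250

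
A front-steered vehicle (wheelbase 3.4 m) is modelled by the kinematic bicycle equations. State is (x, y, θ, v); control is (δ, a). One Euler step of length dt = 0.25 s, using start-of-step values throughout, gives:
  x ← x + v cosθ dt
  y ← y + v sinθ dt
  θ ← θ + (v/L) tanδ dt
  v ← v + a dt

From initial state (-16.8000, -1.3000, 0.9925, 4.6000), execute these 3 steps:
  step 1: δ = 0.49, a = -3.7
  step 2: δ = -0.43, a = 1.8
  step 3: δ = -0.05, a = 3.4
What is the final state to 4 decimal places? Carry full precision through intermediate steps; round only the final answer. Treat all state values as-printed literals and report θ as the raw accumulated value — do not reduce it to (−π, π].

(-15.3014, 1.4040, 1.0338, 4.9750)

after step 1 (δ=0.49, a=-3.7): (-16.171412, -0.336996, 1.172911, 3.675000)
after step 2 (δ=-0.43, a=1.8): (-15.815424, 0.509984, 1.048982, 4.125000)
after step 3 (δ=-0.05, a=3.4): (-15.301393, 1.403991, 1.033804, 4.975000)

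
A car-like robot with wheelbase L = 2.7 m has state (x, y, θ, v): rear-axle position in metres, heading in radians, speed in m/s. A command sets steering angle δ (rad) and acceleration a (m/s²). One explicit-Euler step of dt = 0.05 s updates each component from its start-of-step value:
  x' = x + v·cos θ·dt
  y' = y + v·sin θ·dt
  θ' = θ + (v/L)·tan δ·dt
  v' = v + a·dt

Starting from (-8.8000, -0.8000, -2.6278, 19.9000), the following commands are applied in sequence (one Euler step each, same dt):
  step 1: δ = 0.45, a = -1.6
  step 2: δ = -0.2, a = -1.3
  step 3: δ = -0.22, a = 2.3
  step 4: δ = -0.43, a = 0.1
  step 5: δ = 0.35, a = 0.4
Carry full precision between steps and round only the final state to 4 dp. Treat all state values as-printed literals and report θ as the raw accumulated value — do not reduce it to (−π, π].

(-13.0171, -3.3565, -2.6404, 19.8950)

after step 1 (δ=0.45, a=-1.6): (-9.666532, -1.289026, -2.449785, 19.820000)
after step 2 (δ=-0.2, a=-1.3): (-10.429696, -1.921215, -2.524187, 19.755000)
after step 3 (δ=-0.22, a=2.3): (-11.235091, -2.493045, -2.605995, 19.870000)
after step 4 (δ=-0.43, a=0.1): (-12.089465, -3.000083, -2.774750, 19.875000)
after step 5 (δ=0.35, a=0.4): (-13.017095, -3.356511, -2.640400, 19.895000)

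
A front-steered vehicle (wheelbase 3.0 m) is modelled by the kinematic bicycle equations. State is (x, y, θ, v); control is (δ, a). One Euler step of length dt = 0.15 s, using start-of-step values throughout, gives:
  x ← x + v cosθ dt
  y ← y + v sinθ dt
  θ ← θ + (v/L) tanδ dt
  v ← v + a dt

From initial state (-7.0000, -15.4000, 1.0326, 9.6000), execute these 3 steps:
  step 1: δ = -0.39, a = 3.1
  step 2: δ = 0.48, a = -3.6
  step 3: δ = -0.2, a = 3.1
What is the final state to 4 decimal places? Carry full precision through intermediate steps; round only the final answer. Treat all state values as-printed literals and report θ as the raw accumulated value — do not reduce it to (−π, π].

(-4.5974, -11.7725, 1.0008, 9.9900)

after step 1 (δ=-0.39, a=3.1): (-6.261873, -14.163566, 0.835294, 10.065000)
after step 2 (δ=0.48, a=-3.6): (-5.248891, -13.044096, 1.097291, 9.525000)
after step 3 (δ=-0.2, a=3.1): (-4.597369, -11.772544, 1.000750, 9.990000)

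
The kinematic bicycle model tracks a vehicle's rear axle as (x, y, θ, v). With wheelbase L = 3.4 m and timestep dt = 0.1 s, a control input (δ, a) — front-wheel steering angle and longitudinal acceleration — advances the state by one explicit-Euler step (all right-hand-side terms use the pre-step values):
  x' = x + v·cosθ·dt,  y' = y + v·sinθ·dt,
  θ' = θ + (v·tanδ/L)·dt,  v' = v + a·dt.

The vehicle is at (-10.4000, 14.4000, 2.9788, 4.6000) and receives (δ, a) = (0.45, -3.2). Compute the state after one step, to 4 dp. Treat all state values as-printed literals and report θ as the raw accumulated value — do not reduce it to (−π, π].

(-10.8539, 14.4746, 3.0442, 4.2800)

x' = -10.4000 + 4.6000·cos(2.9788)·0.1 = -10.8539
y' = 14.4000 + 4.6000·sin(2.9788)·0.1 = 14.4746
θ' = 2.9788 + (4.6000/3.4)·tan(0.45)·0.1 = 3.0442
v' = 4.6000 − 3.2000·0.1 = 4.2800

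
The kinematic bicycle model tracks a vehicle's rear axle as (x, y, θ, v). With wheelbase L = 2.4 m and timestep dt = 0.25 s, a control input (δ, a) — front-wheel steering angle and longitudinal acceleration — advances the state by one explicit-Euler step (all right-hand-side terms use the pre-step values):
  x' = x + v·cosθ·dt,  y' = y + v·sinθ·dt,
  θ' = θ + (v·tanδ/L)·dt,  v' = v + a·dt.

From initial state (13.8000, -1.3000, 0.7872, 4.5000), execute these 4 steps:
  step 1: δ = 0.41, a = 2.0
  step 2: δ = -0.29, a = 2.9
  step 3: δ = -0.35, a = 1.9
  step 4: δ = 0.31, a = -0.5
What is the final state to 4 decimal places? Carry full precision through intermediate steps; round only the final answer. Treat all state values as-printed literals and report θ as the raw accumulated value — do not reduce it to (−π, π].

after step 1 (δ=0.41, a=2.0): (14.594060, -0.503073, 0.990933, 5.000000)
after step 2 (δ=-0.29, a=2.9): (15.278947, 0.542599, 0.835510, 5.725000)
after step 3 (δ=-0.35, a=1.9): (16.239029, 1.604070, 0.617824, 6.200000)
after step 4 (δ=0.31, a=-0.5): (17.502497, 2.501927, 0.824702, 6.075000)

(17.5025, 2.5019, 0.8247, 6.0750)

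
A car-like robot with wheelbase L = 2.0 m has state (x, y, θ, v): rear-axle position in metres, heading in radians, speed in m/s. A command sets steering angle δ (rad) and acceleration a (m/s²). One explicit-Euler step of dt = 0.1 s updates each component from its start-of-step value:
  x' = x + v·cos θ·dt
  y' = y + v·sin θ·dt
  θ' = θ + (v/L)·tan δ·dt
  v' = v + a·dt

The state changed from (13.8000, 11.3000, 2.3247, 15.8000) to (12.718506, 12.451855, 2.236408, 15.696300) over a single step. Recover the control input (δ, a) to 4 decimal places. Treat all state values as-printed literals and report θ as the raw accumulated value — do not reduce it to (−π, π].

δ = -0.1113, a = -1.0370

a = (v'−v)/dt = (-0.103700)/0.1 = -1.0370
Δθ = θ'−θ = -0.088292;  (v·dt/L) = 15.8000·0.1/2.0 = 0.790000
tan δ = Δθ·L/(v·dt) = -0.111762  →  δ = -0.1113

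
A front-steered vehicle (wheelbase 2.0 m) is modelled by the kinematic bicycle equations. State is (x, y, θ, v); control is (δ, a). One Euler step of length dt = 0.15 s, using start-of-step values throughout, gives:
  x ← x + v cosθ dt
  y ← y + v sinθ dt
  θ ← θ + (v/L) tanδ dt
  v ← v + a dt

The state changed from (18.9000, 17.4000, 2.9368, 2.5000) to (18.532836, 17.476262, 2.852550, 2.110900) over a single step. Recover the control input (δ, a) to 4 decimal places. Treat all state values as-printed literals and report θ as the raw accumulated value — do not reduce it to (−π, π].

a = (v'−v)/dt = (-0.389100)/0.15 = -2.5940
Δθ = θ'−θ = -0.084250;  (v·dt/L) = 2.5000·0.15/2.0 = 0.187500
tan δ = Δθ·L/(v·dt) = -0.449333  →  δ = -0.4223

δ = -0.4223, a = -2.5940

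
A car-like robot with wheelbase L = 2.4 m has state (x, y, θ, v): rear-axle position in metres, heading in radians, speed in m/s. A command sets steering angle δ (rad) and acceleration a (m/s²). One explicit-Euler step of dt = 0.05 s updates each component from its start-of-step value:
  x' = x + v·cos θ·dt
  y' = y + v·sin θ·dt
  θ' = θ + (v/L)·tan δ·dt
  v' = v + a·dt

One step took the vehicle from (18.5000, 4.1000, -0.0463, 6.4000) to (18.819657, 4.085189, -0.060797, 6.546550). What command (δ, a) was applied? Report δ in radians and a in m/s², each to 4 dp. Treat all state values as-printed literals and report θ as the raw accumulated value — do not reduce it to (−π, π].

a = (v'−v)/dt = (0.146550)/0.05 = 2.9310
Δθ = θ'−θ = -0.014497;  (v·dt/L) = 6.4000·0.05/2.4 = 0.133333
tan δ = Δθ·L/(v·dt) = -0.108727  →  δ = -0.1083

δ = -0.1083, a = 2.9310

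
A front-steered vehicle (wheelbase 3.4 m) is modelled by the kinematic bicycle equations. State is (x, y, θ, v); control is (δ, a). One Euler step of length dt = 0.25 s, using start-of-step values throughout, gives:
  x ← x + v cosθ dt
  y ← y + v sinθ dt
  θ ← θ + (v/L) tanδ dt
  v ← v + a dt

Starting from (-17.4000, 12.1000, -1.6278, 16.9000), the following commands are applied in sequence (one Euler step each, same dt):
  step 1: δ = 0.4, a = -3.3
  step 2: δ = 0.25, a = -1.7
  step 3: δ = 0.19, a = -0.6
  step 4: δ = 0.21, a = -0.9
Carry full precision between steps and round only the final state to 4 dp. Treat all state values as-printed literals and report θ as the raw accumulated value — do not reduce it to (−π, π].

after step 1 (δ=0.4, a=-3.3): (-17.640710, 7.881863, -1.102417, 16.075000)
after step 2 (δ=0.25, a=-1.7): (-15.826483, 4.295927, -0.800607, 15.650000)
after step 3 (δ=0.19, a=-0.6): (-13.102322, 1.487618, -0.579298, 15.500000)
after step 4 (δ=0.21, a=-0.9): (-9.859539, -0.633698, -0.336378, 15.275000)

(-9.8595, -0.6337, -0.3364, 15.2750)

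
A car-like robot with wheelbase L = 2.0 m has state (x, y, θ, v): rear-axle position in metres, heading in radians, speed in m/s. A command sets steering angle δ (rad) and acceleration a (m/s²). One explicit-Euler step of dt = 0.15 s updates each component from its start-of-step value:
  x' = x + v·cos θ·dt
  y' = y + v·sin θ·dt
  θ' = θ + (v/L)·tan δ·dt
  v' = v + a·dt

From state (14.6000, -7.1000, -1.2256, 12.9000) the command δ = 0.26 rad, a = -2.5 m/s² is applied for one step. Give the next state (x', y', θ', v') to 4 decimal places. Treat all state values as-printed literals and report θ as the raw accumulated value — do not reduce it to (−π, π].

(15.2548, -8.9209, -0.9682, 12.5250)

x' = 14.6000 + 12.9000·cos(-1.2256)·0.15 = 15.2548
y' = -7.1000 + 12.9000·sin(-1.2256)·0.15 = -8.9209
θ' = -1.2256 + (12.9000/2.0)·tan(0.26)·0.15 = -0.9682
v' = 12.9000 − 2.5000·0.15 = 12.5250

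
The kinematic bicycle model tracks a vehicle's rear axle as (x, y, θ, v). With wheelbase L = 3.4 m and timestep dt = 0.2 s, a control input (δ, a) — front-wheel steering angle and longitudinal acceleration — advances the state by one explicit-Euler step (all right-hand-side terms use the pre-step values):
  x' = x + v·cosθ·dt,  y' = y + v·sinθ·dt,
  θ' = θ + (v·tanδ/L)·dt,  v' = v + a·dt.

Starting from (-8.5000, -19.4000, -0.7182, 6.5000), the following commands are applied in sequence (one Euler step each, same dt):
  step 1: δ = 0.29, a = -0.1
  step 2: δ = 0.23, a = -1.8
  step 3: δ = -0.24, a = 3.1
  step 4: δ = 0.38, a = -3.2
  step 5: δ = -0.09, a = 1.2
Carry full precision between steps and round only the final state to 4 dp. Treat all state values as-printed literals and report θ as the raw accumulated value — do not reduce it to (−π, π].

after step 1 (δ=0.29, a=-0.1): (-7.521111, -20.255439, -0.604101, 6.480000)
after step 2 (δ=0.23, a=-1.8): (-6.454486, -20.991597, -0.514851, 6.120000)
after step 3 (δ=-0.24, a=3.1): (-5.389158, -21.594300, -0.602949, 6.740000)
after step 4 (δ=0.38, a=-3.2): (-4.278855, -22.358716, -0.444594, 6.100000)
after step 5 (δ=-0.09, a=1.2): (-3.177457, -22.883427, -0.476975, 6.340000)

(-3.1775, -22.8834, -0.4770, 6.3400)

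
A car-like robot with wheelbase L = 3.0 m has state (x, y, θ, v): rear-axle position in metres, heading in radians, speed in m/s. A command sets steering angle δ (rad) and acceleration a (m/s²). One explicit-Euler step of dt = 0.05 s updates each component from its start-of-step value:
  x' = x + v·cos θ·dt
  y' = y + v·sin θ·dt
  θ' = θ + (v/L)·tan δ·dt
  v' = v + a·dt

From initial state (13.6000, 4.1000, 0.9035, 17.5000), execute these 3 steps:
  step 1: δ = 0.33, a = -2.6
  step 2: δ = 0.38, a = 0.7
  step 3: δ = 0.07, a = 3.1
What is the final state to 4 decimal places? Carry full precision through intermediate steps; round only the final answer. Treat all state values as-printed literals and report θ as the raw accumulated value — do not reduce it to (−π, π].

(14.9882, 6.3027, 1.1394, 17.5600)

after step 1 (δ=0.33, a=-2.6): (14.141506, 4.787311, 1.003403, 17.370000)
after step 2 (δ=0.38, a=0.7): (14.608269, 5.519721, 1.119033, 17.405000)
after step 3 (δ=0.07, a=3.1): (14.988179, 6.302666, 1.139372, 17.560000)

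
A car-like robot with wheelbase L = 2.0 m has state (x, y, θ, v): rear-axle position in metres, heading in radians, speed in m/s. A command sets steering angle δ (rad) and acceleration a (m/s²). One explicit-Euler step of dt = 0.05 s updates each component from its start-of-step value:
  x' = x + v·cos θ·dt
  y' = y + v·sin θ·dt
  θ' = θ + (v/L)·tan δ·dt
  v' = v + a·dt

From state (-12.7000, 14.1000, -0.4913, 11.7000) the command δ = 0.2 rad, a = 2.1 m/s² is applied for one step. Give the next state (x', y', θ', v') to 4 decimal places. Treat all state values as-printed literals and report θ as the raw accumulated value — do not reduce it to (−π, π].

(-12.1842, 13.8240, -0.4320, 11.8050)

x' = -12.7000 + 11.7000·cos(-0.4913)·0.05 = -12.1842
y' = 14.1000 + 11.7000·sin(-0.4913)·0.05 = 13.8240
θ' = -0.4913 + (11.7000/2.0)·tan(0.2)·0.05 = -0.4320
v' = 11.7000 + 2.1000·0.05 = 11.8050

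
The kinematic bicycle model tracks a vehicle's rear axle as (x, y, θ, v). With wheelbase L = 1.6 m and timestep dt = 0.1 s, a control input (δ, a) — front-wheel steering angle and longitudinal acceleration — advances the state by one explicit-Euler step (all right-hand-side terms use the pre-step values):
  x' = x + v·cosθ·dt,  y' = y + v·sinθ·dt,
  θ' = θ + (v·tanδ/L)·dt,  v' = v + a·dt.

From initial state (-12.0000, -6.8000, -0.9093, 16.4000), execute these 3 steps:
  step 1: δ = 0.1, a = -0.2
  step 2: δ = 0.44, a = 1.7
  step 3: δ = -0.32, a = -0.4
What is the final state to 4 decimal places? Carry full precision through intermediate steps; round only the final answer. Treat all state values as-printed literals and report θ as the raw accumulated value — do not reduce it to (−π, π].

after step 1 (δ=0.1, a=-0.2): (-10.992551, -8.094081, -0.806457, 16.380000)
after step 2 (δ=0.44, a=1.7): (-9.858956, -9.276455, -0.324495, 16.550000)
after step 3 (δ=-0.32, a=-0.4): (-8.290328, -9.804119, -0.667276, 16.510000)

(-8.2903, -9.8041, -0.6673, 16.5100)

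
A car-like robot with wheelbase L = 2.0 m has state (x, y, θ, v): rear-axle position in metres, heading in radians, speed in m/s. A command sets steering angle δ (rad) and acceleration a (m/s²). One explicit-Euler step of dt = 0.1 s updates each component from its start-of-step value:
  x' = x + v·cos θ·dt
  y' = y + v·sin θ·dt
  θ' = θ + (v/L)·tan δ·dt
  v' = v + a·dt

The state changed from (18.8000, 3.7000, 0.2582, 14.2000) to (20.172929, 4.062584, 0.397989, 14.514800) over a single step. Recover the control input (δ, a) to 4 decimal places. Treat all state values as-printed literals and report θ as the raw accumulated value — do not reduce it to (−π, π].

a = (v'−v)/dt = (0.314800)/0.1 = 3.1480
Δθ = θ'−θ = 0.139789;  (v·dt/L) = 14.2000·0.1/2.0 = 0.710000
tan δ = Δθ·L/(v·dt) = 0.196886  →  δ = 0.1944

δ = 0.1944, a = 3.1480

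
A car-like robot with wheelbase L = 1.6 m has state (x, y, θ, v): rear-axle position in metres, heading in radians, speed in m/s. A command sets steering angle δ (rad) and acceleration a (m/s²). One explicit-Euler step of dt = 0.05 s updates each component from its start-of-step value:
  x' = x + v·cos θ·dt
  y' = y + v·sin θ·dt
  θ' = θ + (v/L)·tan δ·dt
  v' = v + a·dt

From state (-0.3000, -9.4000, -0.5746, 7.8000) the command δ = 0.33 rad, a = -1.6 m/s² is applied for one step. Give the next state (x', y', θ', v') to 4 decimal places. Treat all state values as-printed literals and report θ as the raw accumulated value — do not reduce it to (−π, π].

(0.0274, -9.6120, -0.4911, 7.7200)

x' = -0.3000 + 7.8000·cos(-0.5746)·0.05 = 0.0274
y' = -9.4000 + 7.8000·sin(-0.5746)·0.05 = -9.6120
θ' = -0.5746 + (7.8000/1.6)·tan(0.33)·0.05 = -0.4911
v' = 7.8000 − 1.6000·0.05 = 7.7200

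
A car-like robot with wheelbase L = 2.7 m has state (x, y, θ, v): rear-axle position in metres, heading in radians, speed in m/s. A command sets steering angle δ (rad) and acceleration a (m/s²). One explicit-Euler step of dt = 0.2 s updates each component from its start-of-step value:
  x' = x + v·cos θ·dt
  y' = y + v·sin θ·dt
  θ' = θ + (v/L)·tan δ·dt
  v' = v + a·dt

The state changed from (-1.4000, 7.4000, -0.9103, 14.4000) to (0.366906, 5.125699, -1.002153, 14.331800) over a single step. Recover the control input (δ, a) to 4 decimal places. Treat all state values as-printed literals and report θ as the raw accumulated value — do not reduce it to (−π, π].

a = (v'−v)/dt = (-0.068200)/0.2 = -0.3410
Δθ = θ'−θ = -0.091853;  (v·dt/L) = 14.4000·0.2/2.7 = 1.066667
tan δ = Δθ·L/(v·dt) = -0.086112  →  δ = -0.0859

δ = -0.0859, a = -0.3410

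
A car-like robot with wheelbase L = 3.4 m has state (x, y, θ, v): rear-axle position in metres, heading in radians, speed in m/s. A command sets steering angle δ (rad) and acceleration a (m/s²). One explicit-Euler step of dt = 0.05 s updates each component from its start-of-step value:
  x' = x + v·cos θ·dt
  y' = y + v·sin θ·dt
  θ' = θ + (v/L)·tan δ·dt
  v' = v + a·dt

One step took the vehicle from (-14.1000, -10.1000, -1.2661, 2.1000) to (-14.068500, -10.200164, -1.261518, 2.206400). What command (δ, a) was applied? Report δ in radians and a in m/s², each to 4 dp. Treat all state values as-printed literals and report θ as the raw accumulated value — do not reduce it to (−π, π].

δ = 0.1473, a = 2.1280

a = (v'−v)/dt = (0.106400)/0.05 = 2.1280
Δθ = θ'−θ = 0.004582;  (v·dt/L) = 2.1000·0.05/3.4 = 0.030882
tan δ = Δθ·L/(v·dt) = 0.148370  →  δ = 0.1473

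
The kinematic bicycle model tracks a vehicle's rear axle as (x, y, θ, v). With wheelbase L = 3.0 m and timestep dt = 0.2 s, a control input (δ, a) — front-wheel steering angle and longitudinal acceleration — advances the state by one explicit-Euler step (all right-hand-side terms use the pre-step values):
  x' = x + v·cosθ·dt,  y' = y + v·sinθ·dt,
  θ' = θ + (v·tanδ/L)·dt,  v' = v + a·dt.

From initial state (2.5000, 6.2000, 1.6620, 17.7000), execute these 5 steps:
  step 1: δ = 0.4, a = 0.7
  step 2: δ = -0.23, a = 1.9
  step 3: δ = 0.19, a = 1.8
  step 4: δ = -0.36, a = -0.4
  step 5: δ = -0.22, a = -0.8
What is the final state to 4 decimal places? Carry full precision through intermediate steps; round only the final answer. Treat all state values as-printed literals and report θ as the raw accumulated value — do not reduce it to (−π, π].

after step 1 (δ=0.4, a=0.7): (2.177586, 9.725287, 2.160896, 17.840000)
after step 2 (δ=-0.23, a=1.9): (0.192195, 12.689886, 1.882421, 18.220000)
after step 3 (δ=0.19, a=1.8): (-0.925077, 16.158378, 2.116026, 18.580000)
after step 4 (δ=-0.36, a=-0.4): (-2.852249, 19.335588, 1.649788, 18.500000)
after step 5 (δ=-0.22, a=-0.8): (-3.144215, 23.024051, 1.373991, 18.340000)

(-3.1442, 23.0241, 1.3740, 18.3400)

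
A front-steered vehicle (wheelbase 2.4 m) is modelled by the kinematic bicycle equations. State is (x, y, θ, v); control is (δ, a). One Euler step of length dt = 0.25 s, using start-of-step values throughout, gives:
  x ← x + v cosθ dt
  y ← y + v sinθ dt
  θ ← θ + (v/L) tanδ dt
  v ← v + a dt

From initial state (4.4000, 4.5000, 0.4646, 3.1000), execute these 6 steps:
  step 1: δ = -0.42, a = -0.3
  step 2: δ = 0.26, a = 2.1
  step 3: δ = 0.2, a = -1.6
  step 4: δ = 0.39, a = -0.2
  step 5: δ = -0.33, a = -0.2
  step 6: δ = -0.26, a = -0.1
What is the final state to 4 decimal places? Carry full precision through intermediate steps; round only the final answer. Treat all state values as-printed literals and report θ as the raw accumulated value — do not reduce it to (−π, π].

after step 1 (δ=-0.42, a=-0.3): (5.092851, 4.847251, 0.320394, 3.025000)
after step 2 (δ=0.26, a=2.1): (5.810616, 5.085425, 0.404219, 3.550000)
after step 3 (δ=0.2, a=-1.6): (6.626592, 5.434479, 0.479179, 3.150000)
after step 4 (δ=0.39, a=-0.2): (7.325399, 5.797557, 0.614057, 3.100000)
after step 5 (δ=-0.33, a=-0.2): (7.958820, 6.244102, 0.503450, 3.050000)
after step 6 (δ=-0.26, a=-0.1): (8.626712, 6.611970, 0.418932, 3.025000)

(8.6267, 6.6120, 0.4189, 3.0250)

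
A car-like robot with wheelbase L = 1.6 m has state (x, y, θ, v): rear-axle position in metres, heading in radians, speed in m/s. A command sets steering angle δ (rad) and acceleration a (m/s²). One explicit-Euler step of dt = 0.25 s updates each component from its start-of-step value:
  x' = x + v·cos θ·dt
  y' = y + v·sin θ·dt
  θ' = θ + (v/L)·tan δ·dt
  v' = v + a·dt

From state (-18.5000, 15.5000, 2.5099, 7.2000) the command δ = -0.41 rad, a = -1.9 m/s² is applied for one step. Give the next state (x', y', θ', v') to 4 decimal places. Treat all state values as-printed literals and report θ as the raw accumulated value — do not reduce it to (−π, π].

(-19.9527, 16.5629, 2.0209, 6.7250)

x' = -18.5000 + 7.2000·cos(2.5099)·0.25 = -19.9527
y' = 15.5000 + 7.2000·sin(2.5099)·0.25 = 16.5629
θ' = 2.5099 + (7.2000/1.6)·tan(-0.41)·0.25 = 2.0209
v' = 7.2000 − 1.9000·0.25 = 6.7250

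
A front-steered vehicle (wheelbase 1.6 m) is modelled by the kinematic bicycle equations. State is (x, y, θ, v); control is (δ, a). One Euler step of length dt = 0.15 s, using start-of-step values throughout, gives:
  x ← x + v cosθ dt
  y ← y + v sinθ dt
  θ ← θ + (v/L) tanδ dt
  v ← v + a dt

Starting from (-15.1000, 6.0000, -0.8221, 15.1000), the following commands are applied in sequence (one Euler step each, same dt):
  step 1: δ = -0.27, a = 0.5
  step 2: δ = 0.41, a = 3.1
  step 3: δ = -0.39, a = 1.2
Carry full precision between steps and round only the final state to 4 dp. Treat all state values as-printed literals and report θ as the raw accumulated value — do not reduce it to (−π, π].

(-10.8209, 0.8919, -1.1983, 15.8200)

after step 1 (δ=-0.27, a=0.5): (-13.558250, 4.340713, -1.213886, 15.175000)
after step 2 (δ=0.41, a=3.1): (-12.762971, 2.207911, -0.595555, 15.640000)
after step 3 (δ=-0.39, a=1.2): (-10.820865, 0.891880, -1.198264, 15.820000)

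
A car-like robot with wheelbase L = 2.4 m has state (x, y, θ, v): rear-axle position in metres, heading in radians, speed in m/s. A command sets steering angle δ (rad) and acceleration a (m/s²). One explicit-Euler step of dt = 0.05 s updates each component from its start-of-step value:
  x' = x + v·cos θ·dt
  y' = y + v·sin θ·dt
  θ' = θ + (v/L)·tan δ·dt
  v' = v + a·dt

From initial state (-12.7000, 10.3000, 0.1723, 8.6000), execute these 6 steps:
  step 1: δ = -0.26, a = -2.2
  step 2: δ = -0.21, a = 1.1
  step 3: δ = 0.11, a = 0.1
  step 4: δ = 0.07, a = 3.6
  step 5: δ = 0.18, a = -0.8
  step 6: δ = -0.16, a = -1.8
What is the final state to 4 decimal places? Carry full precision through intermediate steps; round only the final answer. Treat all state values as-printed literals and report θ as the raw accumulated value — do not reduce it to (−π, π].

after step 1 (δ=-0.26, a=-2.2): (-12.276367, 10.373723, 0.124638, 8.490000)
after step 2 (δ=-0.21, a=1.1): (-11.855160, 10.426495, 0.086938, 8.545000)
after step 3 (δ=0.11, a=0.1): (-11.429524, 10.463592, 0.106600, 8.550000)
after step 4 (δ=0.07, a=3.6): (-11.004450, 10.509078, 0.119089, 8.730000)
after step 5 (δ=0.18, a=-0.8): (-10.571042, 10.560937, 0.152185, 8.690000)
after step 6 (δ=-0.16, a=-1.8): (-10.141564, 10.626807, 0.122968, 8.600000)

(-10.1416, 10.6268, 0.1230, 8.6000)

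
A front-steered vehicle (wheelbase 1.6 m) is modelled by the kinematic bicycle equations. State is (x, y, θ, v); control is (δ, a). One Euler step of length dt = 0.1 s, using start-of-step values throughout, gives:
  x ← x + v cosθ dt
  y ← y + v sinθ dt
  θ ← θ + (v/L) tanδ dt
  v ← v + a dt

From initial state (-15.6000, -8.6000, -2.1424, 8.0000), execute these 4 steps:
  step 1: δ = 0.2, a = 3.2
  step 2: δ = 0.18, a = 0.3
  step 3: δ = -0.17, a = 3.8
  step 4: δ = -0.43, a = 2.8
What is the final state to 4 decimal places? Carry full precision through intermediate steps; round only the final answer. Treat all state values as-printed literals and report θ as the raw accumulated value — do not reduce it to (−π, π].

(-17.1077, -11.5715, -2.2862, 9.0100)

after step 1 (δ=0.2, a=3.2): (-16.032785, -9.272828, -2.041045, 8.320000)
after step 2 (δ=0.18, a=0.3): (-16.409771, -10.014519, -1.946421, 8.350000)
after step 3 (δ=-0.17, a=3.8): (-16.716094, -10.791301, -2.036004, 8.730000)
after step 4 (δ=-0.43, a=2.8): (-17.107729, -11.571526, -2.286239, 9.010000)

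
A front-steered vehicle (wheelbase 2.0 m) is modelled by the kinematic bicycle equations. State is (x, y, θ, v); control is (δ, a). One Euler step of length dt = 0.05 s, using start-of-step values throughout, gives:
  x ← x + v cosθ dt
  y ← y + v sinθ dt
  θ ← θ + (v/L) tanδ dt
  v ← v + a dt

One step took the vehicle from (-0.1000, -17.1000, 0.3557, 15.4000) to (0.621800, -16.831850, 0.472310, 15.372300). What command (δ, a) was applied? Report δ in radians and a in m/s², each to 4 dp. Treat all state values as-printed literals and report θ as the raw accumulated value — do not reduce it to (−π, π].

a = (v'−v)/dt = (-0.027700)/0.05 = -0.5540
Δθ = θ'−θ = 0.116610;  (v·dt/L) = 15.4000·0.05/2.0 = 0.385000
tan δ = Δθ·L/(v·dt) = 0.302883  →  δ = 0.2941

δ = 0.2941, a = -0.5540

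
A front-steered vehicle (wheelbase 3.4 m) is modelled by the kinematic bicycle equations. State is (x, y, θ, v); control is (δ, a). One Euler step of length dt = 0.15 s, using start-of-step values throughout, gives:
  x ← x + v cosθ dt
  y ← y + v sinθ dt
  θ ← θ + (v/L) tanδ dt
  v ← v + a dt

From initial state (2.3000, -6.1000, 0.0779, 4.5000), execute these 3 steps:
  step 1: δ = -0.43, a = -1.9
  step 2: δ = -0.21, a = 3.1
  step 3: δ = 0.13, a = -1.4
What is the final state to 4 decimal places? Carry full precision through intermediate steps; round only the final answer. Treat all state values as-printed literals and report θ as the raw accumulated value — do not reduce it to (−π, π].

(4.3062, -6.0928, -0.0258, 4.4700)

after step 1 (δ=-0.43, a=-1.9): (2.972953, -6.047471, -0.013150, 4.215000)
after step 2 (δ=-0.21, a=3.1): (3.605148, -6.055784, -0.052785, 4.680000)
after step 3 (δ=0.13, a=-1.4): (4.306171, -6.092822, -0.025791, 4.470000)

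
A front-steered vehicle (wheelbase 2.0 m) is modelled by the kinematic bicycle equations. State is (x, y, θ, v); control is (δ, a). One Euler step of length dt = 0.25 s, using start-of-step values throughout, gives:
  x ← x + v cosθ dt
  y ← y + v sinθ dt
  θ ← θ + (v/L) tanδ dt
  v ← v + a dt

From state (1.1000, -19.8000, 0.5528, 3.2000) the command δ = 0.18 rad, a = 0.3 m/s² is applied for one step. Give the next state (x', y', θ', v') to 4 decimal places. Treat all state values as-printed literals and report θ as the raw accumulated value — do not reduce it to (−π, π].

(1.7808, -19.3799, 0.6256, 3.2750)

x' = 1.1000 + 3.2000·cos(0.5528)·0.25 = 1.7808
y' = -19.8000 + 3.2000·sin(0.5528)·0.25 = -19.3799
θ' = 0.5528 + (3.2000/2.0)·tan(0.18)·0.25 = 0.6256
v' = 3.2000 + 0.3000·0.25 = 3.2750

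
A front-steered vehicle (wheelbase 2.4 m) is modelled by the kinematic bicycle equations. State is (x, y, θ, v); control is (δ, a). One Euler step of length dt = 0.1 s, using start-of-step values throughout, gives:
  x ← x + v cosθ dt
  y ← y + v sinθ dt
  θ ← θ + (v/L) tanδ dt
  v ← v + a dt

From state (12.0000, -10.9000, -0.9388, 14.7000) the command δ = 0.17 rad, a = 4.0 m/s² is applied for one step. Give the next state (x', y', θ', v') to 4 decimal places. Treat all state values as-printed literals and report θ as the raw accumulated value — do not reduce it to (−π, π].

(12.8684, -12.0861, -0.8337, 15.1000)

x' = 12.0000 + 14.7000·cos(-0.9388)·0.1 = 12.8684
y' = -10.9000 + 14.7000·sin(-0.9388)·0.1 = -12.0861
θ' = -0.9388 + (14.7000/2.4)·tan(0.17)·0.1 = -0.8337
v' = 14.7000 + 4.0000·0.1 = 15.1000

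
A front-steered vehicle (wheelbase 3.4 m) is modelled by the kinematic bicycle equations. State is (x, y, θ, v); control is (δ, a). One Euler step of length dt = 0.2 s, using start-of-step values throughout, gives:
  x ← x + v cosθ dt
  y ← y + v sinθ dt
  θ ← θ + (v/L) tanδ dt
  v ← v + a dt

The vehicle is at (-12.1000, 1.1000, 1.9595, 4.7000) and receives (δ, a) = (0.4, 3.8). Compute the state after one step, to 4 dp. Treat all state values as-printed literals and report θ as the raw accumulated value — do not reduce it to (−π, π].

x' = -12.1000 + 4.7000·cos(1.9595)·0.2 = -12.4562
y' = 1.1000 + 4.7000·sin(1.9595)·0.2 = 1.9699
θ' = 1.9595 + (4.7000/3.4)·tan(0.4)·0.2 = 2.0764
v' = 4.7000 + 3.8000·0.2 = 5.4600

(-12.4562, 1.9699, 2.0764, 5.4600)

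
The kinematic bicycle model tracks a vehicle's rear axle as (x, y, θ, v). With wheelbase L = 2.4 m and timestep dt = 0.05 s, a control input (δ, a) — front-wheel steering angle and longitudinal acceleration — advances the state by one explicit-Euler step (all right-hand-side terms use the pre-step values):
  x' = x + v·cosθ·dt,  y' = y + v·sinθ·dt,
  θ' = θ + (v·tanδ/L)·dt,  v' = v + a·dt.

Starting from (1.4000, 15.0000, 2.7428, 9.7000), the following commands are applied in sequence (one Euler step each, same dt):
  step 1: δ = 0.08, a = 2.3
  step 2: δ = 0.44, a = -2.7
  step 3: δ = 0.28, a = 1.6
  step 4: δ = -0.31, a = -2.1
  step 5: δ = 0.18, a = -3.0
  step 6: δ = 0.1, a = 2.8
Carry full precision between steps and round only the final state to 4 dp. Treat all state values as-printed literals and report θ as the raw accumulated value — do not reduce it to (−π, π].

(-1.3636, 15.8791, 2.9046, 9.6450)

after step 1 (δ=0.08, a=2.3): (0.953058, 15.188328, 2.759001, 9.815000)
after step 2 (δ=0.44, a=-2.7): (0.497789, 15.371538, 2.855266, 9.680000)
after step 3 (δ=0.28, a=1.6): (0.033493, 15.508234, 2.913256, 9.760000)
after step 4 (δ=-0.31, a=-2.1): (-0.441840, 15.618697, 2.848123, 9.655000)
after step 5 (δ=0.18, a=-3.0): (-0.903951, 15.758344, 2.884725, 9.505000)
after step 6 (δ=0.1, a=2.8): (-1.363608, 15.879083, 2.904594, 9.645000)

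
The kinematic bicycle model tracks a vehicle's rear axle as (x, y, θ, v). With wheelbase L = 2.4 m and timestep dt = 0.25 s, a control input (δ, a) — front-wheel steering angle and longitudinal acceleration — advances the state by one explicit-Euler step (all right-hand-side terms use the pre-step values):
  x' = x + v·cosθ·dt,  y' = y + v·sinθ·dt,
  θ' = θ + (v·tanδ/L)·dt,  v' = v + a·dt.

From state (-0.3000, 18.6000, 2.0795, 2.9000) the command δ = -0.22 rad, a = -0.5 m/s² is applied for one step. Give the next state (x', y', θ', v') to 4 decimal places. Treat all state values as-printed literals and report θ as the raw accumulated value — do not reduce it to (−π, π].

x' = -0.3000 + 2.9000·cos(2.0795)·0.25 = -0.6531
y' = 18.6000 + 2.9000·sin(2.0795)·0.25 = 19.2332
θ' = 2.0795 + (2.9000/2.4)·tan(-0.22)·0.25 = 2.0119
v' = 2.9000 − 0.5000·0.25 = 2.7750

(-0.6531, 19.2332, 2.0119, 2.7750)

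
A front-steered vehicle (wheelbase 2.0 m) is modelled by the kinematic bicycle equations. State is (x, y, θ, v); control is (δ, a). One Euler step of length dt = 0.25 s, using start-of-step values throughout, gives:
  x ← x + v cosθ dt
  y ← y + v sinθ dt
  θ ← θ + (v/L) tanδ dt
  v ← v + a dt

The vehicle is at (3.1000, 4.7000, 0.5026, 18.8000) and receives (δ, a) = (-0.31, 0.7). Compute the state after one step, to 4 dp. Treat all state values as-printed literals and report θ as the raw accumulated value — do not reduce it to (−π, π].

x' = 3.1000 + 18.8000·cos(0.5026)·0.25 = 7.2188
y' = 4.7000 + 18.8000·sin(0.5026)·0.25 = 6.9640
θ' = 0.5026 + (18.8000/2.0)·tan(-0.31)·0.25 = -0.2502
v' = 18.8000 + 0.7000·0.25 = 18.9750

(7.2188, 6.9640, -0.2502, 18.9750)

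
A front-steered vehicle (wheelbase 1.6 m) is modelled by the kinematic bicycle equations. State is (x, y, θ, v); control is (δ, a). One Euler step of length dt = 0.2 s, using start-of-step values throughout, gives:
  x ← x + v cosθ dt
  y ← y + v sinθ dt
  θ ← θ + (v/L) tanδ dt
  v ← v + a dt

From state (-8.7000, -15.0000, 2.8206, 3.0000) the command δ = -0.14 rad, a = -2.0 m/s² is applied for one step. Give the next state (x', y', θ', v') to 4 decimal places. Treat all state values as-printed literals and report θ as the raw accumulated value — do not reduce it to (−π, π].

x' = -8.7000 + 3.0000·cos(2.8206)·0.2 = -9.2694
y' = -15.0000 + 3.0000·sin(2.8206)·0.2 = -14.8107
θ' = 2.8206 + (3.0000/1.6)·tan(-0.14)·0.2 = 2.7678
v' = 3.0000 − 2.0000·0.2 = 2.6000

(-9.2694, -14.8107, 2.7678, 2.6000)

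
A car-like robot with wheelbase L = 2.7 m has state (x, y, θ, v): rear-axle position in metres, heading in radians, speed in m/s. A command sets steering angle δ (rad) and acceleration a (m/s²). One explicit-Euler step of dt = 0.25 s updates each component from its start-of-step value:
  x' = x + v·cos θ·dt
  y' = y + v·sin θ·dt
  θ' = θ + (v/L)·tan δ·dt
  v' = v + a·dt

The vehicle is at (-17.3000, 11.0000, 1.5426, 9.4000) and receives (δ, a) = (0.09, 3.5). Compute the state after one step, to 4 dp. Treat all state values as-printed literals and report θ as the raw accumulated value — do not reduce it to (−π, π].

(-17.2337, 13.3491, 1.6211, 10.2750)

x' = -17.3000 + 9.4000·cos(1.5426)·0.25 = -17.2337
y' = 11.0000 + 9.4000·sin(1.5426)·0.25 = 13.3491
θ' = 1.5426 + (9.4000/2.7)·tan(0.09)·0.25 = 1.6211
v' = 9.4000 + 3.5000·0.25 = 10.2750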